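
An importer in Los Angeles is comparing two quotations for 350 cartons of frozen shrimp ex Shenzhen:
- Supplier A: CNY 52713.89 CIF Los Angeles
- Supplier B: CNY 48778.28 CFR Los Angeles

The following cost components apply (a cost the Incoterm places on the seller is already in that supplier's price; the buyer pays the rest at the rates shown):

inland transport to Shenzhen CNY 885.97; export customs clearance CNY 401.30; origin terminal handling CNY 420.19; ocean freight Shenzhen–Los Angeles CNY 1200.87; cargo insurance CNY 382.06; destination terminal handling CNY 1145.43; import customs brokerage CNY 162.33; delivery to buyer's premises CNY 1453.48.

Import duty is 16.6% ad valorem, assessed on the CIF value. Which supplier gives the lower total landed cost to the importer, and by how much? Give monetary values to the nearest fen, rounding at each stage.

Supplier B is cheaper by CNY 4143.44

Supplier A (CIF):
The CIF price already equals the CIF value: 52713.89
Import duty = 52713.89 × 16.6% = 8750.51
Buyer bears (A): 1145.43 + 162.33 + 1453.48 = 2761.24
Landed cost (A) = invoice 52713.89 + 2761.24 + duty 8750.51 = 64225.64
Supplier B (CFR):
CIF value = CFR price + insurance = 48778.28 + 382.06 = 49160.34
Import duty = 49160.34 × 16.6% = 8160.62
Buyer bears (B): 382.06 + 1145.43 + 162.33 + 1453.48 = 3143.30
Landed cost (B) = invoice 48778.28 + 3143.30 + duty 8160.62 = 60082.20
Difference = |64225.64 − 60082.20| = 4143.44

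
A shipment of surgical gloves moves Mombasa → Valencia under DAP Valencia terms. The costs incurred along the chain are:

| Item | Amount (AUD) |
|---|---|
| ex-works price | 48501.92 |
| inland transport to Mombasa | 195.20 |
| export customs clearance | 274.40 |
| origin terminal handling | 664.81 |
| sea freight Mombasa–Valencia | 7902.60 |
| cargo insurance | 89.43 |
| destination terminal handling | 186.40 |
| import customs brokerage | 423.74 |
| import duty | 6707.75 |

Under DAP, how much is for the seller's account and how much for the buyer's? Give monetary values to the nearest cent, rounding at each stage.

DAP: the seller bears all costs to the named destination except import duty and clearance.
Seller's account: goods 48501.92 + inland to port 195.20 + export clearance 274.40 + origin terminal 664.81 + freight 7902.60 + insurance 89.43 + destination terminal 186.40 = 57814.76
Buyer's account: brokerage 423.74 + duty 6707.75 = 7131.49

Seller: AUD 57814.76; buyer: AUD 7131.49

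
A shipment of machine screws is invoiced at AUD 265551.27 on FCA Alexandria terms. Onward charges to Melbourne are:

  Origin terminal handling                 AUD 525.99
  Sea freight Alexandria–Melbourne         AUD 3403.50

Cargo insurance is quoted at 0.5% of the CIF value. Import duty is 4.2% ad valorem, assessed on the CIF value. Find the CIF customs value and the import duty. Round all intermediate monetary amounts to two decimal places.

CIF value: AUD 270834.93; import duty: AUD 11375.07

Let C be the CIF value. C = FCA price + pre-shipment costs + freight + 0.5% × C
C − 0.5% × C = 265551.27 + 525.99 + 3403.50
0.995 × C = 269480.76
C = 269480.76 / 0.995 = 270834.93
Insurance premium = 0.5% × 270834.93 = 1354.17
Import duty = 270834.93 × 4.2% = 11375.07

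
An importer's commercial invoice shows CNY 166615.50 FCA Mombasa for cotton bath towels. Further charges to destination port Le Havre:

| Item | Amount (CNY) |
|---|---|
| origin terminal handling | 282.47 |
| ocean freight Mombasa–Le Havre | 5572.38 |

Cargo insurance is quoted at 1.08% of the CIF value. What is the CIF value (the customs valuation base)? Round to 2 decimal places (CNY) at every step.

Let C be the CIF value. C = FCA price + pre-shipment costs + freight + 1.08% × C
C − 1.08% × C = 166615.50 + 282.47 + 5572.38
0.9892 × C = 172470.35
C = 172470.35 / 0.9892 = 174353.37
Insurance premium = 1.08% × 174353.37 = 1883.02

CIF value: CNY 174353.37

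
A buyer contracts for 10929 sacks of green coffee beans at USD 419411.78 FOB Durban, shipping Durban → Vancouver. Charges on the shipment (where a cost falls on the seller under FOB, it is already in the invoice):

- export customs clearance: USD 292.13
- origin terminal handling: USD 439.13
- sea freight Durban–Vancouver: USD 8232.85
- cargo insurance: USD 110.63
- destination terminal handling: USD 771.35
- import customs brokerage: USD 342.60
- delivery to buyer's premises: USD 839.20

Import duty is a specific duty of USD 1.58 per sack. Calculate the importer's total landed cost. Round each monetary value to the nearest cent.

FOB: the seller bears costs until goods are on board at the origin port; the buyer bears freight, insurance and all costs thereafter.
Already in the invoice (seller's account under FOB): export clearance, origin terminal — exclude.
CIF value = FOB price + freight + insurance = 419411.78 + 8232.85 + 110.63 = 427755.26
Import duty = 10929 × 1.58 = 17267.82
Buyer bears: freight 8232.85 + insurance 110.63 + destination terminal 771.35 + brokerage 342.60 + delivery 839.20 + duty 17267.82 = 27564.45
Landed cost = invoice 419411.78 + 27564.45 = 446976.23

Total landed cost: USD 446976.23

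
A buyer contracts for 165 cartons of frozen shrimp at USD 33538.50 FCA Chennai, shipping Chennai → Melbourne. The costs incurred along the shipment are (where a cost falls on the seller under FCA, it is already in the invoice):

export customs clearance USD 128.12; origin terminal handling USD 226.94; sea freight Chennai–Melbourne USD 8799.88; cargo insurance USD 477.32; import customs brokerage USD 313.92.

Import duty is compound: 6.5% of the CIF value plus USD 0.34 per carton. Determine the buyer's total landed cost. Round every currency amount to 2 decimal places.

FCA: the seller delivers export-cleared goods to the carrier; the buyer bears costs from that point.
Already in the invoice (seller's account under FCA): export clearance — exclude.
CIF value = FCA price + origin terminal + freight + insurance = 33538.50 + 226.94 + 8799.88 + 477.32 = 43042.64
Ad valorem component: 43042.64 × 6.5% = 2797.77
Specific component: 165 × 0.34 = 56.10
Import duty = 2797.77 + 56.10 = 2853.87
Buyer bears: origin terminal 226.94 + freight 8799.88 + insurance 477.32 + brokerage 313.92 + duty 2853.87 = 12671.93
Landed cost = invoice 33538.50 + 12671.93 = 46210.43

Total landed cost: USD 46210.43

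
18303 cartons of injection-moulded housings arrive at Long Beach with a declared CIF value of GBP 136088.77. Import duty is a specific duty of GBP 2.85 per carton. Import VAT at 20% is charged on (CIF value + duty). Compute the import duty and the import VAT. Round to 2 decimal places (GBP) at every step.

Import duty: GBP 52163.55; import VAT: GBP 37650.46

Import duty = 18303 × 2.85 = 52163.55
VAT base = CIF + duty = 136088.77 + 52163.55 = 188252.32
Import VAT = 188252.32 × 20% = 37650.46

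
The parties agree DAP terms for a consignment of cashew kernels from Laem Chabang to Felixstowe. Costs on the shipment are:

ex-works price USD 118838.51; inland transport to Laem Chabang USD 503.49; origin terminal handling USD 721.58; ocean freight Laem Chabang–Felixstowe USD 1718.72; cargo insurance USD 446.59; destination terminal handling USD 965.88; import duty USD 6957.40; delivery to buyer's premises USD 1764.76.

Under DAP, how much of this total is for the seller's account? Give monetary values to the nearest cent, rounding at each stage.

Seller's account: USD 124959.53

DAP: the seller bears all costs to the named destination except import duty and clearance.
Seller's account: goods 118838.51 + inland to port 503.49 + origin terminal 721.58 + freight 1718.72 + insurance 446.59 + destination terminal 965.88 + delivery 1764.76 = 124959.53
Buyer's account: duty 6957.40 = 6957.40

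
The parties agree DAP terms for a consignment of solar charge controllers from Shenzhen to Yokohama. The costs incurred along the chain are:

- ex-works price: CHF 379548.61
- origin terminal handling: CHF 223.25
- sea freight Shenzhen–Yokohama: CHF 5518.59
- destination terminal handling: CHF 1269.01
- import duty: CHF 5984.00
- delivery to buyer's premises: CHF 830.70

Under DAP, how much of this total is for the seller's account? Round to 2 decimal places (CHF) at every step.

DAP: the seller bears all costs to the named destination except import duty and clearance.
Seller's account: goods 379548.61 + origin terminal 223.25 + freight 5518.59 + destination terminal 1269.01 + delivery 830.70 = 387390.16
Buyer's account: duty 5984.00 = 5984.00

Seller's account: CHF 387390.16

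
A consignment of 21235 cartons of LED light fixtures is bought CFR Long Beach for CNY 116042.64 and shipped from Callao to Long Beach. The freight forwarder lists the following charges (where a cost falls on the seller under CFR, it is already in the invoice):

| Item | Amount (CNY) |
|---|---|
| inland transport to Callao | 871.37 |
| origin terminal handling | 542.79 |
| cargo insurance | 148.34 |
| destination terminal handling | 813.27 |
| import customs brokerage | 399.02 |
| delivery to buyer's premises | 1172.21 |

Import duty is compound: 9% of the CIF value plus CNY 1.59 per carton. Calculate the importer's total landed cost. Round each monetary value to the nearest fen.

Total landed cost: CNY 162796.32

CFR: the seller pays costs through ocean freight to the destination port, but not insurance.
Already in the invoice (seller's account under CFR): inland to port, origin terminal — exclude.
CIF value = CFR price + insurance = 116042.64 + 148.34 = 116190.98
Ad valorem component: 116190.98 × 9% = 10457.19
Specific component: 21235 × 1.59 = 33763.65
Import duty = 10457.19 + 33763.65 = 44220.84
Buyer bears: insurance 148.34 + destination terminal 813.27 + brokerage 399.02 + delivery 1172.21 + duty 44220.84 = 46753.68
Landed cost = invoice 116042.64 + 46753.68 = 162796.32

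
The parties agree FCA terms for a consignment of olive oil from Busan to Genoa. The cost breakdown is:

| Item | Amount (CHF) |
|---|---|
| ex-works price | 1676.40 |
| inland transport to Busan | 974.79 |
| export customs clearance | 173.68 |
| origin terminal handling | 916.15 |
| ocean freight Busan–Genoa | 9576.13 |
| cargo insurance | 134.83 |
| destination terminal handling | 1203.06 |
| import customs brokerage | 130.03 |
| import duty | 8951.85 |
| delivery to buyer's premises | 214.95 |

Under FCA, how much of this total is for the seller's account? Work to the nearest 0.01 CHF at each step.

FCA: the seller delivers export-cleared goods to the carrier; the buyer bears costs from that point.
Seller's account: goods 1676.40 + inland to port 974.79 + export clearance 173.68 = 2824.87
Buyer's account: origin terminal 916.15 + freight 9576.13 + insurance 134.83 + destination terminal 1203.06 + brokerage 130.03 + duty 8951.85 + delivery 214.95 = 21127.00

Seller's account: CHF 2824.87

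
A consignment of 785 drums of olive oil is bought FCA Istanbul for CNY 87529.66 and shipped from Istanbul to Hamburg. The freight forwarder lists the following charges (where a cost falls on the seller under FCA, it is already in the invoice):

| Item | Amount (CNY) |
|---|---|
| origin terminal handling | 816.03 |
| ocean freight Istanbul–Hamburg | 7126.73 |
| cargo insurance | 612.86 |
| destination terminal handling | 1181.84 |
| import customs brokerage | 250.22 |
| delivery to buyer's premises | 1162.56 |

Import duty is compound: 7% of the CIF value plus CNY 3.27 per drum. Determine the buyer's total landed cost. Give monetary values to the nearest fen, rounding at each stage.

Total landed cost: CNY 107972.82

FCA: the seller delivers export-cleared goods to the carrier; the buyer bears costs from that point.
CIF value = FCA price + origin terminal + freight + insurance = 87529.66 + 816.03 + 7126.73 + 612.86 = 96085.28
Ad valorem component: 96085.28 × 7% = 6725.97
Specific component: 785 × 3.27 = 2566.95
Import duty = 6725.97 + 2566.95 = 9292.92
Buyer bears: origin terminal 816.03 + freight 7126.73 + insurance 612.86 + destination terminal 1181.84 + brokerage 250.22 + delivery 1162.56 + duty 9292.92 = 20443.16
Landed cost = invoice 87529.66 + 20443.16 = 107972.82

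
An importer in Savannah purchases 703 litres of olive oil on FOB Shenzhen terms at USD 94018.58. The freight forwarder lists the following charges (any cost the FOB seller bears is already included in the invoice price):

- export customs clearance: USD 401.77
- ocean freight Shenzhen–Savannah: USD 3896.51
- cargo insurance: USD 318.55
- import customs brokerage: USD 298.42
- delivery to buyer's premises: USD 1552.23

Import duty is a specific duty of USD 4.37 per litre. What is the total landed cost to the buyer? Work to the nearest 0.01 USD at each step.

FOB: the seller bears costs until goods are on board at the origin port; the buyer bears freight, insurance and all costs thereafter.
Already in the invoice (seller's account under FOB): export clearance — exclude.
CIF value = FOB price + freight + insurance = 94018.58 + 3896.51 + 318.55 = 98233.64
Import duty = 703 × 4.37 = 3072.11
Buyer bears: freight 3896.51 + insurance 318.55 + brokerage 298.42 + delivery 1552.23 + duty 3072.11 = 9137.82
Landed cost = invoice 94018.58 + 9137.82 = 103156.40

Total landed cost: USD 103156.40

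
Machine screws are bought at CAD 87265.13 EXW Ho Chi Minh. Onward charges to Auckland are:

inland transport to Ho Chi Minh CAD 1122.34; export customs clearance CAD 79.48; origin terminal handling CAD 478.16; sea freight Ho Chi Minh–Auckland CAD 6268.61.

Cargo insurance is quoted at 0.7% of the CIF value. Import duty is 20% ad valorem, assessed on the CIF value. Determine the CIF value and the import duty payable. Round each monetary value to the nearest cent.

Let C be the CIF value. C = EXW price + pre-shipment costs + freight + 0.7% × C
C − 0.7% × C = 87265.13 + 1122.34 + 79.48 + 478.16 + 6268.61
0.993 × C = 95213.72
C = 95213.72 / 0.993 = 95884.91
Insurance premium = 0.7% × 95884.91 = 671.19
Import duty = 95884.91 × 20% = 19176.98

CIF value: CAD 95884.91; import duty: CAD 19176.98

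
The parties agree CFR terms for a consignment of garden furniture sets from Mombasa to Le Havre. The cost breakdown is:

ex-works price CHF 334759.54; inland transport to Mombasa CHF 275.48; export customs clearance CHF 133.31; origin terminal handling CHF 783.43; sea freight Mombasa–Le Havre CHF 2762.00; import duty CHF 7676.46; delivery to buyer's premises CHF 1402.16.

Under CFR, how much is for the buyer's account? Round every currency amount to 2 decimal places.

CFR: the seller pays costs through ocean freight to the destination port, but not insurance.
Seller's account: goods 334759.54 + inland to port 275.48 + export clearance 133.31 + origin terminal 783.43 + freight 2762.00 = 338713.76
Buyer's account: duty 7676.46 + delivery 1402.16 = 9078.62

Buyer's account: CHF 9078.62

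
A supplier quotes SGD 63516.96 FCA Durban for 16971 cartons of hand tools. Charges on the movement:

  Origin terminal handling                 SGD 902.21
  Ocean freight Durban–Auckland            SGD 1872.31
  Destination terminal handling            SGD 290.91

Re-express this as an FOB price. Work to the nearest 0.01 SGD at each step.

FOB price: SGD 64419.17

Not relevant to the conversion: destination terminal, freight — on the buyer under both terms; not part of either seller's price.
From FCA to FOB, the seller additionally bears: origin terminal.
FOB price = 63516.96 + 902.21 = 64419.17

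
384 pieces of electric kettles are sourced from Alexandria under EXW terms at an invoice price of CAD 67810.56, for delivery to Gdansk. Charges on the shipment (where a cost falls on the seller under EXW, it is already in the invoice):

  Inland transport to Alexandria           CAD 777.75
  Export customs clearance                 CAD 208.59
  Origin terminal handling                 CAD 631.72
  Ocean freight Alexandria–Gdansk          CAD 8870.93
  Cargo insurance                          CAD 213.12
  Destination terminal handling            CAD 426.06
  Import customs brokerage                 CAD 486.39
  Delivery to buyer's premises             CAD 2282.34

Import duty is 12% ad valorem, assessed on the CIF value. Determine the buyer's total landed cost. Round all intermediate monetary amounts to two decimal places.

EXW: the seller makes goods available at their premises; the buyer bears all onward costs.
CIF value = EXW price + inland to port + export clearance + origin terminal + freight + insurance = 67810.56 + 777.75 + 208.59 + 631.72 + 8870.93 + 213.12 = 78512.67
Import duty = 78512.67 × 12% = 9421.52
Buyer bears: inland to port 777.75 + export clearance 208.59 + origin terminal 631.72 + freight 8870.93 + insurance 213.12 + destination terminal 426.06 + brokerage 486.39 + delivery 2282.34 + duty 9421.52 = 23318.42
Landed cost = invoice 67810.56 + 23318.42 = 91128.98

Total landed cost: CAD 91128.98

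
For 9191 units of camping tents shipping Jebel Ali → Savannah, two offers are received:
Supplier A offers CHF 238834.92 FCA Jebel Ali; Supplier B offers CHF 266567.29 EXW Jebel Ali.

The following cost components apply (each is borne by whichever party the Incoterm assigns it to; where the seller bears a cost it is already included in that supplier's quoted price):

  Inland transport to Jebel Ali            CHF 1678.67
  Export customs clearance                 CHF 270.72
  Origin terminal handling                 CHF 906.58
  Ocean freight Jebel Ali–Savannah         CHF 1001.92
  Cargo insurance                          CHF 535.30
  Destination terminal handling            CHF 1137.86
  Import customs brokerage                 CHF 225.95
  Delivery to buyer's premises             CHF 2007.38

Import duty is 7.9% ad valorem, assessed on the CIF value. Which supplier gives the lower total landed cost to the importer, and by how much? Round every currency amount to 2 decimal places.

Supplier A is cheaper by CHF 32026.62

Supplier A (FCA):
CIF value = FCA price + origin terminal + freight + insurance = 238834.92 + 906.58 + 1001.92 + 535.30 = 241278.72
Import duty = 241278.72 × 7.9% = 19061.02
Buyer bears (A): 906.58 + 1001.92 + 535.30 + 1137.86 + 225.95 + 2007.38 = 5814.99
Landed cost (A) = invoice 238834.92 + 5814.99 + duty 19061.02 = 263710.93
Supplier B (EXW):
CIF value = EXW price + inland to port + export clearance + origin terminal + freight + insurance = 266567.29 + 1678.67 + 270.72 + 906.58 + 1001.92 + 535.30 = 270960.48
Import duty = 270960.48 × 7.9% = 21405.88
Buyer bears (B): 1678.67 + 270.72 + 906.58 + 1001.92 + 535.30 + 1137.86 + 225.95 + 2007.38 = 7764.38
Landed cost (B) = invoice 266567.29 + 7764.38 + duty 21405.88 = 295737.55
Difference = |263710.93 − 295737.55| = 32026.62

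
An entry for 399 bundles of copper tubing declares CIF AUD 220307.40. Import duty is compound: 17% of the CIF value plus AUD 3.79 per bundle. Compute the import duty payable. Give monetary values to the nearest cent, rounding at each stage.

Ad valorem component: 220307.40 × 17% = 37452.26
Specific component: 399 × 3.79 = 1512.21
Import duty = 37452.26 + 1512.21 = 38964.47

Import duty: AUD 38964.47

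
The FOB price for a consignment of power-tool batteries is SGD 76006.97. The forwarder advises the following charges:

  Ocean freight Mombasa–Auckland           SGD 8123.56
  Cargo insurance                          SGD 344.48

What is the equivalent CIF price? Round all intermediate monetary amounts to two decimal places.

CIF price: SGD 84475.01

From FOB to CIF, the seller additionally bears: freight, insurance.
CIF price = 76006.97 + 8123.56 + 344.48 = 84475.01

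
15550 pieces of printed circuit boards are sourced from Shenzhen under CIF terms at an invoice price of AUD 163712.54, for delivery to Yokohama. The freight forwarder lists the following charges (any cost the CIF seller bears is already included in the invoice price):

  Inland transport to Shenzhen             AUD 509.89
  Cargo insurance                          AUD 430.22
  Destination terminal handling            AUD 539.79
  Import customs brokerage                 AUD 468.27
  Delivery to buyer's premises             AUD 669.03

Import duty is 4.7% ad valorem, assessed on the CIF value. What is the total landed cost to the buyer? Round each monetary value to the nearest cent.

CIF: the seller pays costs through ocean freight and marine insurance to the destination port.
Already in the invoice (seller's account under CIF): inland to port, insurance — exclude.
The CIF price already equals the CIF value: 163712.54
Import duty = 163712.54 × 4.7% = 7694.49
Buyer bears: destination terminal 539.79 + brokerage 468.27 + delivery 669.03 + duty 7694.49 = 9371.58
Landed cost = invoice 163712.54 + 9371.58 = 173084.12

Total landed cost: AUD 173084.12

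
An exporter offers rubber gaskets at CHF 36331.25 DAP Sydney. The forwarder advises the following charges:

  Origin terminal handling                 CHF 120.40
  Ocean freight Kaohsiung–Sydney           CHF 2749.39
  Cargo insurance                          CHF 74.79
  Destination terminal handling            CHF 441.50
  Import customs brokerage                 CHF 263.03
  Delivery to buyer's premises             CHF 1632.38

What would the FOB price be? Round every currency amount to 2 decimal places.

FOB price: CHF 31433.19

Not relevant to the conversion: origin terminal — on the seller under both DAP and FOB; already in the DAP price and stays in the FOB price. brokerage — on the buyer under both terms; not part of either seller's price.
From DAP to FOB, the seller no longer bears: freight, insurance, destination terminal, delivery.
FOB price = 36331.25 − 2749.39 − 74.79 − 441.50 − 1632.38 = 31433.19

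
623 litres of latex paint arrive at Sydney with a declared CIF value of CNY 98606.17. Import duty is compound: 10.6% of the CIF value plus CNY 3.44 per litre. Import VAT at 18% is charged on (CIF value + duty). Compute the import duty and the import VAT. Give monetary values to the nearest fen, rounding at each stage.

Ad valorem component: 98606.17 × 10.6% = 10452.25
Specific component: 623 × 3.44 = 2143.12
Import duty = 10452.25 + 2143.12 = 12595.37
VAT base = CIF + duty = 98606.17 + 12595.37 = 111201.54
Import VAT = 111201.54 × 18% = 20016.28

Import duty: CNY 12595.37; import VAT: CNY 20016.28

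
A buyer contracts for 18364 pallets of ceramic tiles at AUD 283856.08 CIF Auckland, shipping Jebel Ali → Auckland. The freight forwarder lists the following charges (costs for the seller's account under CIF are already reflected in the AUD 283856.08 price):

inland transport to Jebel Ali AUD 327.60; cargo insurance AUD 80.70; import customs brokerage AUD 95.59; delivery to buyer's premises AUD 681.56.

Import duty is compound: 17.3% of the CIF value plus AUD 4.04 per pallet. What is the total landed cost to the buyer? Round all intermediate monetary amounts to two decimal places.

CIF: the seller pays costs through ocean freight and marine insurance to the destination port.
Already in the invoice (seller's account under CIF): inland to port, insurance — exclude.
The CIF price already equals the CIF value: 283856.08
Ad valorem component: 283856.08 × 17.3% = 49107.10
Specific component: 18364 × 4.04 = 74190.56
Import duty = 49107.10 + 74190.56 = 123297.66
Buyer bears: brokerage 95.59 + delivery 681.56 + duty 123297.66 = 124074.81
Landed cost = invoice 283856.08 + 124074.81 = 407930.89

Total landed cost: AUD 407930.89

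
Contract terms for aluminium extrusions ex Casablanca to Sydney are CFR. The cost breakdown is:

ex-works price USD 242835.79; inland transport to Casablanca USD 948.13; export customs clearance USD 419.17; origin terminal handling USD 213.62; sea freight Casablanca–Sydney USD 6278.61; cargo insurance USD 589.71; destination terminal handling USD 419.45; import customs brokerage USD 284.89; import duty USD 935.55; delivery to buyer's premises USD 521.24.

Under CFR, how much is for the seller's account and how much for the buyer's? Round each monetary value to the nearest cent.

CFR: the seller pays costs through ocean freight to the destination port, but not insurance.
Seller's account: goods 242835.79 + inland to port 948.13 + export clearance 419.17 + origin terminal 213.62 + freight 6278.61 = 250695.32
Buyer's account: insurance 589.71 + destination terminal 419.45 + brokerage 284.89 + duty 935.55 + delivery 521.24 = 2750.84

Seller: USD 250695.32; buyer: USD 2750.84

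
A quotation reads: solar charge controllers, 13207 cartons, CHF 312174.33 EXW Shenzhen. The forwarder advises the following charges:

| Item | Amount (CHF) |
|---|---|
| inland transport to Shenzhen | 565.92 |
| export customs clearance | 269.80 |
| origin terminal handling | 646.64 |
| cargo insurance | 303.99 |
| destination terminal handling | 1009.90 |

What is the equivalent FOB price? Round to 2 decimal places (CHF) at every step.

Not relevant to the conversion: destination terminal, insurance — on the buyer under both terms; not part of either seller's price.
From EXW to FOB, the seller additionally bears: inland to port, export clearance, origin terminal.
FOB price = 312174.33 + 565.92 + 269.80 + 646.64 = 313656.69

FOB price: CHF 313656.69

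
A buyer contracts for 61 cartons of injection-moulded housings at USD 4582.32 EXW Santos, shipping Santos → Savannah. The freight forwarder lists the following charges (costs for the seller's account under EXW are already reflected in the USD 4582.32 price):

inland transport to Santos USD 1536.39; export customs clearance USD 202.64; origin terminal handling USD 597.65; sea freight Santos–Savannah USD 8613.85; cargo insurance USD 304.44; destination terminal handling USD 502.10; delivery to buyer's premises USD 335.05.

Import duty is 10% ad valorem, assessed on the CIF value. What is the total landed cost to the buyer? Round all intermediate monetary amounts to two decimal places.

Total landed cost: USD 18258.17

EXW: the seller makes goods available at their premises; the buyer bears all onward costs.
CIF value = EXW price + inland to port + export clearance + origin terminal + freight + insurance = 4582.32 + 1536.39 + 202.64 + 597.65 + 8613.85 + 304.44 = 15837.29
Import duty = 15837.29 × 10% = 1583.73
Buyer bears: inland to port 1536.39 + export clearance 202.64 + origin terminal 597.65 + freight 8613.85 + insurance 304.44 + destination terminal 502.10 + delivery 335.05 + duty 1583.73 = 13675.85
Landed cost = invoice 4582.32 + 13675.85 = 18258.17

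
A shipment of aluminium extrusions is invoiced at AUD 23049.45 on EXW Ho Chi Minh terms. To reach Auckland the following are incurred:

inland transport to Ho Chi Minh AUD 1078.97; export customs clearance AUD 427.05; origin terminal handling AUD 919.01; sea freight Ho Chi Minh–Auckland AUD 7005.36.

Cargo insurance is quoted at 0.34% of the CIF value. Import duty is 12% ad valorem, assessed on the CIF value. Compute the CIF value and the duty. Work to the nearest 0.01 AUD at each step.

CIF value: AUD 32590.65; import duty: AUD 3910.88

Let C be the CIF value. C = EXW price + pre-shipment costs + freight + 0.34% × C
C − 0.34% × C = 23049.45 + 1078.97 + 427.05 + 919.01 + 7005.36
0.9966 × C = 32479.84
C = 32479.84 / 0.9966 = 32590.65
Insurance premium = 0.34% × 32590.65 = 110.81
Import duty = 32590.65 × 12% = 3910.88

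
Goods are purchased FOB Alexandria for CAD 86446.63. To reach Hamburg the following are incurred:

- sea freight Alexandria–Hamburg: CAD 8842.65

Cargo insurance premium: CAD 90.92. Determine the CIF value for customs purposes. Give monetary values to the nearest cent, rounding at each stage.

CIF = FOB price + freight + insurance
CIF = 86446.63 + 8842.65 + 90.92 = 95380.20

CIF value: CAD 95380.20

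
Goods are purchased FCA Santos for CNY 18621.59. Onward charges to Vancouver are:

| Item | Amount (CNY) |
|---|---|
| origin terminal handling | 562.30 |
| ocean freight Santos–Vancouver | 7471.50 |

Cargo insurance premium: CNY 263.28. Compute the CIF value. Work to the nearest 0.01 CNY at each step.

CIF value: CNY 26918.67

CIF = FCA price + pre-shipment costs + freight + insurance
CIF = 18621.59 + 562.30 + 7471.50 + 263.28 = 26918.67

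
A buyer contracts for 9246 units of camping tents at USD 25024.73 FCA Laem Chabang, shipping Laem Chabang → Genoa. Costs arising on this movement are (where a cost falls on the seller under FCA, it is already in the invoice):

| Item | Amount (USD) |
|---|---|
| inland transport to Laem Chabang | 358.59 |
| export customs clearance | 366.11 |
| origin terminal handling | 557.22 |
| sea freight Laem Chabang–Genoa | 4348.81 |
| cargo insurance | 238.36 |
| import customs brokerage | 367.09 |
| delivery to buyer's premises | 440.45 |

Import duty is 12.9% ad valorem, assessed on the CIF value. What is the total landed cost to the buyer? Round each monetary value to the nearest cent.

Total landed cost: USD 34868.48

FCA: the seller delivers export-cleared goods to the carrier; the buyer bears costs from that point.
Already in the invoice (seller's account under FCA): inland to port, export clearance — exclude.
CIF value = FCA price + origin terminal + freight + insurance = 25024.73 + 557.22 + 4348.81 + 238.36 = 30169.12
Import duty = 30169.12 × 12.9% = 3891.82
Buyer bears: origin terminal 557.22 + freight 4348.81 + insurance 238.36 + brokerage 367.09 + delivery 440.45 + duty 3891.82 = 9843.75
Landed cost = invoice 25024.73 + 9843.75 = 34868.48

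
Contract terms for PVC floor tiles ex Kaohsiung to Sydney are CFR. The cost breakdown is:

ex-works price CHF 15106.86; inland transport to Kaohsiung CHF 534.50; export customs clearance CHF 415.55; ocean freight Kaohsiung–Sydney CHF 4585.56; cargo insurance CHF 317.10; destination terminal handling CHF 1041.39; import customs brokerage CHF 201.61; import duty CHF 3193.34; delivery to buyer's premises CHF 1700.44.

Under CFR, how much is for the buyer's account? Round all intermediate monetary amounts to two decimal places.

CFR: the seller pays costs through ocean freight to the destination port, but not insurance.
Seller's account: goods 15106.86 + inland to port 534.50 + export clearance 415.55 + freight 4585.56 = 20642.47
Buyer's account: insurance 317.10 + destination terminal 1041.39 + brokerage 201.61 + duty 3193.34 + delivery 1700.44 = 6453.88

Buyer's account: CHF 6453.88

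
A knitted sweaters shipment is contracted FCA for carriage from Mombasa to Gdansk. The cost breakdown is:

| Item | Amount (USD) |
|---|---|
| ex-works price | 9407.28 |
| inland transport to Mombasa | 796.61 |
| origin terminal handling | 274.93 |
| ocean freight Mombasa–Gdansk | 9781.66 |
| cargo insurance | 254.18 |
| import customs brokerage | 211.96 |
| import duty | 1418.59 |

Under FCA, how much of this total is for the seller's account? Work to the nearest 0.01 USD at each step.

Seller's account: USD 10203.89

FCA: the seller delivers export-cleared goods to the carrier; the buyer bears costs from that point.
Seller's account: goods 9407.28 + inland to port 796.61 = 10203.89
Buyer's account: origin terminal 274.93 + freight 9781.66 + insurance 254.18 + brokerage 211.96 + duty 1418.59 = 11941.32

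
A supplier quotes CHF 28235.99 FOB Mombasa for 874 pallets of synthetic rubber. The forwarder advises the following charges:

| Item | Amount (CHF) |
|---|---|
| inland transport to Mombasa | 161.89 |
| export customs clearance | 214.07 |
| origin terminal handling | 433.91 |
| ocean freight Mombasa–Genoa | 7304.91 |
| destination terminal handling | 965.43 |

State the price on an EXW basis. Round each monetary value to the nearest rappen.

EXW price: CHF 27426.12

Not relevant to the conversion: destination terminal, freight — on the buyer under both terms; not part of either seller's price.
From FOB to EXW, the seller no longer bears: inland to port, export clearance, origin terminal.
EXW price = 28235.99 − 161.89 − 214.07 − 433.91 = 27426.12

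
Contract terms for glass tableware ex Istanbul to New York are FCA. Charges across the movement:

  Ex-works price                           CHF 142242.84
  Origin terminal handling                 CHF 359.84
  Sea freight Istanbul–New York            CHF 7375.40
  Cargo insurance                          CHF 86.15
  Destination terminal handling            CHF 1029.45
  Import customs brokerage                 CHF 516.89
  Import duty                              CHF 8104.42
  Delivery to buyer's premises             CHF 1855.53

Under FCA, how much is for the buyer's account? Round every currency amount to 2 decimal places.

FCA: the seller delivers export-cleared goods to the carrier; the buyer bears costs from that point.
Seller's account: goods 142242.84 = 142242.84
Buyer's account: origin terminal 359.84 + freight 7375.40 + insurance 86.15 + destination terminal 1029.45 + brokerage 516.89 + duty 8104.42 + delivery 1855.53 = 19327.68

Buyer's account: CHF 19327.68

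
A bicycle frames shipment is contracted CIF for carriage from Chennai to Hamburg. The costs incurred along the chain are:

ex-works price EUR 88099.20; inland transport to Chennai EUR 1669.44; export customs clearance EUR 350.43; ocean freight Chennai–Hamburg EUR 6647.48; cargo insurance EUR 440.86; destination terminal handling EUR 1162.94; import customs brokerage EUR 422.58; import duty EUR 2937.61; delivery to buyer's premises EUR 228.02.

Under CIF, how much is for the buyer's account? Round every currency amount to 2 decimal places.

Buyer's account: EUR 4751.15

CIF: the seller pays costs through ocean freight and marine insurance to the destination port.
Seller's account: goods 88099.20 + inland to port 1669.44 + export clearance 350.43 + freight 6647.48 + insurance 440.86 = 97207.41
Buyer's account: destination terminal 1162.94 + brokerage 422.58 + duty 2937.61 + delivery 228.02 = 4751.15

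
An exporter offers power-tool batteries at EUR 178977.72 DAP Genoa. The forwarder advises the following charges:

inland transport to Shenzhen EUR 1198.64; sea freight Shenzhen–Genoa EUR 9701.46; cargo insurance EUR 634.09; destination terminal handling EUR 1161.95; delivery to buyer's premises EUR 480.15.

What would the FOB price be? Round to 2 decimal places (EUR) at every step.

FOB price: EUR 167000.07

Not relevant to the conversion: inland to port — on the seller under both DAP and FOB; already in the DAP price and stays in the FOB price.
From DAP to FOB, the seller no longer bears: freight, insurance, destination terminal, delivery.
FOB price = 178977.72 − 9701.46 − 634.09 − 1161.95 − 480.15 = 167000.07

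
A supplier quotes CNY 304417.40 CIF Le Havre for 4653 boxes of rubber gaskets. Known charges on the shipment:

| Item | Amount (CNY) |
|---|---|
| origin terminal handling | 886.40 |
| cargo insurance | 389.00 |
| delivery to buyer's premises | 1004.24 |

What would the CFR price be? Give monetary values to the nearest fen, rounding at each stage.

Not relevant to the conversion: origin terminal — on the seller under both CIF and CFR; already in the CIF price and stays in the CFR price. delivery — on the buyer under both terms; not part of either seller's price.
From CIF to CFR, the seller no longer bears: insurance.
CFR price = 304417.40 − 389.00 = 304028.40

CFR price: CNY 304028.40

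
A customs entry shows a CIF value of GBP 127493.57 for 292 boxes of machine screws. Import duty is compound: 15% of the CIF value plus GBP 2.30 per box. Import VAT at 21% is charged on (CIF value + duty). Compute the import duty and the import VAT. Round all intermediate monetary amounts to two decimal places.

Ad valorem component: 127493.57 × 15% = 19124.04
Specific component: 292 × 2.30 = 671.60
Import duty = 19124.04 + 671.60 = 19795.64
VAT base = CIF + duty = 127493.57 + 19795.64 = 147289.21
Import VAT = 147289.21 × 21% = 30930.73

Import duty: GBP 19795.64; import VAT: GBP 30930.73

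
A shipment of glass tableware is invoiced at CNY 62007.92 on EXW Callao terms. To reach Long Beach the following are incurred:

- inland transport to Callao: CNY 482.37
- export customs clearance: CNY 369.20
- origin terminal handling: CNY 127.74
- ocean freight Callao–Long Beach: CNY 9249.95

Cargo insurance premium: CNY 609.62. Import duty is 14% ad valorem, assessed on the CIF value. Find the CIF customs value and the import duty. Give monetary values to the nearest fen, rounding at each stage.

CIF value: CNY 72846.80; import duty: CNY 10198.55

CIF = EXW price + pre-shipment costs + freight + insurance
CIF = 62007.92 + 482.37 + 369.20 + 127.74 + 9249.95 + 609.62 = 72846.80
Import duty = 72846.80 × 14% = 10198.55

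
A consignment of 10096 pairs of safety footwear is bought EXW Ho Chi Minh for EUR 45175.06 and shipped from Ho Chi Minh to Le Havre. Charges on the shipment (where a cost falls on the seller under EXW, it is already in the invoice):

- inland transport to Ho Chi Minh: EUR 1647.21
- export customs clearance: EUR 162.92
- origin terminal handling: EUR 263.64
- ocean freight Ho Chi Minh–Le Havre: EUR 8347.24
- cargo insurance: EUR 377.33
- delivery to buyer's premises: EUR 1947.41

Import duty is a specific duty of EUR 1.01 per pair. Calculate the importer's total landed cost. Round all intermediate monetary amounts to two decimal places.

EXW: the seller makes goods available at their premises; the buyer bears all onward costs.
CIF value = EXW price + inland to port + export clearance + origin terminal + freight + insurance = 45175.06 + 1647.21 + 162.92 + 263.64 + 8347.24 + 377.33 = 55973.40
Import duty = 10096 × 1.01 = 10196.96
Buyer bears: inland to port 1647.21 + export clearance 162.92 + origin terminal 263.64 + freight 8347.24 + insurance 377.33 + delivery 1947.41 + duty 10196.96 = 22942.71
Landed cost = invoice 45175.06 + 22942.71 = 68117.77

Total landed cost: EUR 68117.77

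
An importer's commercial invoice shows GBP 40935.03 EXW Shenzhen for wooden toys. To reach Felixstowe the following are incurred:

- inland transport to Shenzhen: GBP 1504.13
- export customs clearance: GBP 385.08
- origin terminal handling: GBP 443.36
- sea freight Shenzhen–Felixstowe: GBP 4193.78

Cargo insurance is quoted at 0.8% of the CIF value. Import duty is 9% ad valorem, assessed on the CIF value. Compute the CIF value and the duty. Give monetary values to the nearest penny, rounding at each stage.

CIF value: GBP 47844.13; import duty: GBP 4305.97

Let C be the CIF value. C = EXW price + pre-shipment costs + freight + 0.8% × C
C − 0.8% × C = 40935.03 + 1504.13 + 385.08 + 443.36 + 4193.78
0.992 × C = 47461.38
C = 47461.38 / 0.992 = 47844.13
Insurance premium = 0.8% × 47844.13 = 382.75
Import duty = 47844.13 × 9% = 4305.97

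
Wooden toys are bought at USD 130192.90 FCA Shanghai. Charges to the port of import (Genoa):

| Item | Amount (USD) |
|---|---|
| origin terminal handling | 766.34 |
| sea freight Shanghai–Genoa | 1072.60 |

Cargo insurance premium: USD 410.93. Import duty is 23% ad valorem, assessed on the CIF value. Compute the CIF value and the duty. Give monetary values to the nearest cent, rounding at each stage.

CIF = FCA price + pre-shipment costs + freight + insurance
CIF = 130192.90 + 766.34 + 1072.60 + 410.93 = 132442.77
Import duty = 132442.77 × 23% = 30461.84

CIF value: USD 132442.77; import duty: USD 30461.84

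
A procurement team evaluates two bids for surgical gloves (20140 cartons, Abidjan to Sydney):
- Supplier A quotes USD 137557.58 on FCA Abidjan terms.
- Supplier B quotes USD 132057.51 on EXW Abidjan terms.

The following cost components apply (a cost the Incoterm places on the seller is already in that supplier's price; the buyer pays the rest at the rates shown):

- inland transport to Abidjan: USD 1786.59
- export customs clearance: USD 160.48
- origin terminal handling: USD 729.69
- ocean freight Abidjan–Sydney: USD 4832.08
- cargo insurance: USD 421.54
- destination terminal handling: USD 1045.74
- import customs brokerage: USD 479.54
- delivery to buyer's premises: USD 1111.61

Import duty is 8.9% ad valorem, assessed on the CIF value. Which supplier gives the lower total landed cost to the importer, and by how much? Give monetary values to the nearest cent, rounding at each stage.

Supplier B is cheaper by USD 3869.22

Supplier A (FCA):
CIF value = FCA price + origin terminal + freight + insurance = 137557.58 + 729.69 + 4832.08 + 421.54 = 143540.89
Import duty = 143540.89 × 8.9% = 12775.14
Buyer bears (A): 729.69 + 4832.08 + 421.54 + 1045.74 + 479.54 + 1111.61 = 8620.20
Landed cost (A) = invoice 137557.58 + 8620.20 + duty 12775.14 = 158952.92
Supplier B (EXW):
CIF value = EXW price + inland to port + export clearance + origin terminal + freight + insurance = 132057.51 + 1786.59 + 160.48 + 729.69 + 4832.08 + 421.54 = 139987.89
Import duty = 139987.89 × 8.9% = 12458.92
Buyer bears (B): 1786.59 + 160.48 + 729.69 + 4832.08 + 421.54 + 1045.74 + 479.54 + 1111.61 = 10567.27
Landed cost (B) = invoice 132057.51 + 10567.27 + duty 12458.92 = 155083.70
Difference = |158952.92 − 155083.70| = 3869.22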